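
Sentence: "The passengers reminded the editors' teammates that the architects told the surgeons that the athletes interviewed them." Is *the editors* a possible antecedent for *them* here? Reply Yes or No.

Yes

*them* is a pronoun; Principle B requires it to be free in its binding domain — the clause headed by 'interviewed'.
— the editors: possessor inside the object DP of the matrix clause; does not c-command the pronoun — Principle B does not apply; allowed.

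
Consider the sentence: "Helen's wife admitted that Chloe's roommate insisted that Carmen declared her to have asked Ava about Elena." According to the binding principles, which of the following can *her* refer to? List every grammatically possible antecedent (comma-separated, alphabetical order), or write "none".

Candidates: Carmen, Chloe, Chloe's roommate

Chloe, Chloe's roommate

*her* is a pronoun; Principle B requires it to be free in its binding domain — the clause headed by 'declared'.
— Carmen: subject of the clause headed by 'declared'; c-commands the pronoun within its binding domain — blocked (Principle B).
— Chloe: possessor inside the subject DP of the clause headed by 'insisted'; does not c-command the pronoun — Principle B does not apply; allowed.
— Chloe's roommate: subject of the clause headed by 'insisted'; c-commands the pronoun but lies outside its binding domain — allowed.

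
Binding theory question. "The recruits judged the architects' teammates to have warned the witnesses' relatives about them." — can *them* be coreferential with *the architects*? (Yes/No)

Yes

*them* is a pronoun; Principle B requires it to be free in its binding domain — the clause headed by 'warned'.
— the architects: possessor inside the subject DP of the clause headed by 'warned'; does not c-command the pronoun — Principle B does not apply; allowed.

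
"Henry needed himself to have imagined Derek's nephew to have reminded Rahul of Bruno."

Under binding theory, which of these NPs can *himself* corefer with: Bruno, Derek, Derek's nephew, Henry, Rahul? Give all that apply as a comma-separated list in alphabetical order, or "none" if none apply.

Henry

*himself* is a reflexive; Principle A requires it to be bound within its binding domain — the matrix clause.
— Bruno: second object of the clause headed by 'reminded'; does not c-command the reflexive — cannot bind it (Principle A).
— Derek: possessor inside the subject DP of the clause headed by 'reminded'; does not c-command the reflexive — cannot bind it (Principle A).
— Derek's nephew: subject of the clause headed by 'reminded'; does not c-command the reflexive — cannot bind it (Principle A).
— Henry: subject of the matrix clause; c-commands the reflexive within its binding domain — allowed (Principle A).
— Rahul: object of the clause headed by 'reminded'; does not c-command the reflexive — cannot bind it (Principle A).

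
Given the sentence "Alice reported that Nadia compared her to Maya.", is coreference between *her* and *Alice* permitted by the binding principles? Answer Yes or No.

*her* is a pronoun; Principle B requires it to be free in its binding domain — the clause headed by 'compared'.
— Alice: subject of the matrix clause; c-commands the pronoun but lies outside its binding domain — allowed.

Yes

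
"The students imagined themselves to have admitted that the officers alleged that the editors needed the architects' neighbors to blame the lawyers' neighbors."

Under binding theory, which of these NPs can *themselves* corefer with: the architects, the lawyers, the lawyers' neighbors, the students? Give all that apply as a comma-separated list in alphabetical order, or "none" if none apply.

*themselves* is a reflexive; Principle A requires it to be bound within its binding domain — the matrix clause.
— the architects: possessor inside the subject DP of the clause headed by 'blame'; does not c-command the reflexive — cannot bind it (Principle A).
— the lawyers: possessor inside the object DP of the clause headed by 'blame'; does not c-command the reflexive — cannot bind it (Principle A).
— the lawyers' neighbors: object of the clause headed by 'blame'; does not c-command the reflexive — cannot bind it (Principle A).
— the students: subject of the matrix clause; c-commands the reflexive within its binding domain — allowed (Principle A).

the students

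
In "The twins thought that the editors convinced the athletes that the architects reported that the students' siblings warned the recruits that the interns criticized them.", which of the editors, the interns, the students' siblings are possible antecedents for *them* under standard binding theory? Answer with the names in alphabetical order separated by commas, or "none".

*them* is a pronoun; Principle B requires it to be free in its binding domain — the clause headed by 'criticized'.
— the editors: subject of the clause headed by 'convinced'; c-commands the pronoun but lies outside its binding domain — allowed.
— the interns: subject of the clause headed by 'criticized'; c-commands the pronoun within its binding domain — blocked (Principle B).
— the students' siblings: subject of the clause headed by 'warned'; c-commands the pronoun but lies outside its binding domain — allowed.

the editors, the students' siblings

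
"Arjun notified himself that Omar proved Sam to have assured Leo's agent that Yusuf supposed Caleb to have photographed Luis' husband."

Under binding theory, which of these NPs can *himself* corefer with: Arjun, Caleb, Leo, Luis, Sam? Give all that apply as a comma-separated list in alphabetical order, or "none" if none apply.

Arjun

*himself* is a reflexive; Principle A requires it to be bound within its binding domain — the matrix clause.
— Arjun: subject of the matrix clause; c-commands the reflexive within its binding domain — allowed (Principle A).
— Caleb: subject of the clause headed by 'photographed'; does not c-command the reflexive — cannot bind it (Principle A).
— Leo: possessor inside the object DP of the clause headed by 'assured'; does not c-command the reflexive — cannot bind it (Principle A).
— Luis: possessor inside the object DP of the clause headed by 'photographed'; does not c-command the reflexive — cannot bind it (Principle A).
— Sam: subject of the clause headed by 'assured'; does not c-command the reflexive — cannot bind it (Principle A).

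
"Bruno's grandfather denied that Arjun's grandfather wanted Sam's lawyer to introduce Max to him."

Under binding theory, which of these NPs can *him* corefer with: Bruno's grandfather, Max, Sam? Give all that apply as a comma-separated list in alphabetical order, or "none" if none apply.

Bruno's grandfather, Sam

*him* is a pronoun; Principle B requires it to be free in its binding domain — the clause headed by 'introduce'.
— Bruno's grandfather: subject of the matrix clause; c-commands the pronoun but lies outside its binding domain — allowed.
— Max: object of the clause headed by 'introduce'; c-commands the pronoun within its binding domain — blocked (Principle B).
— Sam: possessor inside the subject DP of the clause headed by 'introduce'; does not c-command the pronoun — Principle B does not apply; allowed.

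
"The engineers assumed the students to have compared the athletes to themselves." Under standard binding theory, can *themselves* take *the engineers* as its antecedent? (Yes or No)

*themselves* is a reflexive; Principle A requires it to be bound within its binding domain — the clause headed by 'compared'.
— the engineers: subject of the matrix clause; c-commands the reflexive but lies outside its binding domain — cannot bind it (Principle A).

No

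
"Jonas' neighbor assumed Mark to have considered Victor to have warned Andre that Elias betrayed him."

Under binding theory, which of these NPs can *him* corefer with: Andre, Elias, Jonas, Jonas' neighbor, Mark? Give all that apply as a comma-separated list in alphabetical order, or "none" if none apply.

*him* is a pronoun; Principle B requires it to be free in its binding domain — the clause headed by 'betrayed'.
— Andre: object of the clause headed by 'warned'; c-commands the pronoun but lies outside its binding domain — allowed.
— Elias: subject of the clause headed by 'betrayed'; c-commands the pronoun within its binding domain — blocked (Principle B).
— Jonas: possessor inside the subject DP of the matrix clause; does not c-command the pronoun — Principle B does not apply; allowed.
— Jonas' neighbor: subject of the matrix clause; c-commands the pronoun but lies outside its binding domain — allowed.
— Mark: subject of the clause headed by 'considered'; c-commands the pronoun but lies outside its binding domain — allowed.

Andre, Jonas, Jonas' neighbor, Mark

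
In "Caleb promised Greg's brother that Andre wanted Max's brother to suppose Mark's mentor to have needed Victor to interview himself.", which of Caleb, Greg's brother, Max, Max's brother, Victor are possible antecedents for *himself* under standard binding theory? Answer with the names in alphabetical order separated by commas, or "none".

Victor

*himself* is a reflexive; Principle A requires it to be bound within its binding domain — the clause headed by 'interview'.
— Caleb: subject of the matrix clause; c-commands the reflexive but lies outside its binding domain — cannot bind it (Principle A).
— Greg's brother: object of the matrix clause; c-commands the reflexive but lies outside its binding domain — cannot bind it (Principle A).
— Max: possessor inside the subject DP of the clause headed by 'suppose'; does not c-command the reflexive — cannot bind it (Principle A).
— Max's brother: subject of the clause headed by 'suppose'; c-commands the reflexive but lies outside its binding domain — cannot bind it (Principle A).
— Victor: subject of the clause headed by 'interview'; c-commands the reflexive within its binding domain — allowed (Principle A).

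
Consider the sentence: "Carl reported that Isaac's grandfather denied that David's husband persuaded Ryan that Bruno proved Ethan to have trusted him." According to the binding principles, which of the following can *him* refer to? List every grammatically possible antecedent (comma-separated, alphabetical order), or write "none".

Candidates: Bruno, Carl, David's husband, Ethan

*him* is a pronoun; Principle B requires it to be free in its binding domain — the clause headed by 'trusted'.
— Bruno: subject of the clause headed by 'proved'; c-commands the pronoun but lies outside its binding domain — allowed.
— Carl: subject of the matrix clause; c-commands the pronoun but lies outside its binding domain — allowed.
— David's husband: subject of the clause headed by 'persuaded'; c-commands the pronoun but lies outside its binding domain — allowed.
— Ethan: subject of the clause headed by 'trusted'; c-commands the pronoun within its binding domain — blocked (Principle B).

Bruno, Carl, David's husband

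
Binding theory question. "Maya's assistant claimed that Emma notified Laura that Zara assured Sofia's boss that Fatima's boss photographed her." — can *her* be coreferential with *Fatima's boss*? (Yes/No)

No

*her* is a pronoun; Principle B requires it to be free in its binding domain — the clause headed by 'photographed'.
— Fatima's boss: subject of the clause headed by 'photographed'; c-commands the pronoun within its binding domain — blocked (Principle B).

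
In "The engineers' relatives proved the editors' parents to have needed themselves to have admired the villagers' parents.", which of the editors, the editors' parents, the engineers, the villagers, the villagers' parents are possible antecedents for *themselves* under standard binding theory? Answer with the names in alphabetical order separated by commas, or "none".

the editors' parents

*themselves* is a reflexive; Principle A requires it to be bound within its binding domain — the clause headed by 'needed'.
— the editors: possessor inside the subject DP of the clause headed by 'needed'; does not c-command the reflexive — cannot bind it (Principle A).
— the editors' parents: subject of the clause headed by 'needed'; c-commands the reflexive within its binding domain — allowed (Principle A).
— the engineers: possessor inside the subject DP of the matrix clause; does not c-command the reflexive — cannot bind it (Principle A).
— the villagers: possessor inside the object DP of the clause headed by 'admired'; does not c-command the reflexive — cannot bind it (Principle A).
— the villagers' parents: object of the clause headed by 'admired'; does not c-command the reflexive — cannot bind it (Principle A).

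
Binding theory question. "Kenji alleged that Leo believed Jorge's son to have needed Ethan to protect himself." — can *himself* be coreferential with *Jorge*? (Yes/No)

*himself* is a reflexive; Principle A requires it to be bound within its binding domain — the clause headed by 'protect'.
— Jorge: possessor inside the subject DP of the clause headed by 'needed'; does not c-command the reflexive — cannot bind it (Principle A).

No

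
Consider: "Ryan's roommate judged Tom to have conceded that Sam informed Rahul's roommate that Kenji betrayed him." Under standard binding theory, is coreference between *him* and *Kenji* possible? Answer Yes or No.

*Kenji* is an R-expression; Principle C requires it to be free (not bound by any c-commanding expression).
— him: object of the clause headed by 'betrayed'; the R-expression locally c-commands the pronoun — coreference blocked (Principle B on the pronoun).

No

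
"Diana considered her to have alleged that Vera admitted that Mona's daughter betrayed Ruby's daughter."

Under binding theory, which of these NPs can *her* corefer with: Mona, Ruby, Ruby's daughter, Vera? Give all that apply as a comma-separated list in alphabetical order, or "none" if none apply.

none

*her* is a pronoun; Principle B requires it to be free in its binding domain — the matrix clause.
— Mona: possessor inside the subject DP of the clause headed by 'betrayed'; is c-commanded by the pronoun; coreference would bind this R-expression — blocked (Principle C).
— Ruby: possessor inside the object DP of the clause headed by 'betrayed'; is c-commanded by the pronoun; coreference would bind this R-expression — blocked (Principle C).
— Ruby's daughter: object of the clause headed by 'betrayed'; is c-commanded by the pronoun; coreference would bind this R-expression — blocked (Principle C).
— Vera: subject of the clause headed by 'admitted'; is c-commanded by the pronoun; coreference would bind this R-expression — blocked (Principle C).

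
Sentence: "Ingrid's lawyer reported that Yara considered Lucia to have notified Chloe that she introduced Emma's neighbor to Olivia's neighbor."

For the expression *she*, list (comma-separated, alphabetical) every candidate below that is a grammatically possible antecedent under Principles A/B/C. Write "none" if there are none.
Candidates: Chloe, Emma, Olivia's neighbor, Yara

*she* is a pronoun; Principle B requires it to be free in its binding domain — the clause headed by 'introduced'.
— Chloe: object of the clause headed by 'notified'; c-commands the pronoun but lies outside its binding domain — allowed.
— Emma: possessor inside the object DP of the clause headed by 'introduced'; is c-commanded by the pronoun; coreference would bind this R-expression — blocked (Principle C).
— Olivia's neighbor: second object of the clause headed by 'introduced'; is c-commanded by the pronoun; coreference would bind this R-expression — blocked (Principle C).
— Yara: subject of the clause headed by 'considered'; c-commands the pronoun but lies outside its binding domain — allowed.

Chloe, Yara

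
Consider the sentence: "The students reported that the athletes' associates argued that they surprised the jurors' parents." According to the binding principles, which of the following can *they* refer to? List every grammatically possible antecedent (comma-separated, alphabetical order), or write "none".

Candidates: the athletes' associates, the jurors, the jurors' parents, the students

the athletes' associates, the students

*they* is a pronoun; Principle B requires it to be free in its binding domain — the clause headed by 'surprised'.
— the athletes' associates: subject of the clause headed by 'argued'; c-commands the pronoun but lies outside its binding domain — allowed.
— the jurors: possessor inside the object DP of the clause headed by 'surprised'; is c-commanded by the pronoun; coreference would bind this R-expression — blocked (Principle C).
— the jurors' parents: object of the clause headed by 'surprised'; is c-commanded by the pronoun; coreference would bind this R-expression — blocked (Principle C).
— the students: subject of the matrix clause; c-commands the pronoun but lies outside its binding domain — allowed.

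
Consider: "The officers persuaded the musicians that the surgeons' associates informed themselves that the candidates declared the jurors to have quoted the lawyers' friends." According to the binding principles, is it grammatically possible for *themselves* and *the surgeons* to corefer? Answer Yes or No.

*themselves* is a reflexive; Principle A requires it to be bound within its binding domain — the clause headed by 'informed'.
— the surgeons: possessor inside the subject DP of the clause headed by 'informed'; does not c-command the reflexive — cannot bind it (Principle A).

No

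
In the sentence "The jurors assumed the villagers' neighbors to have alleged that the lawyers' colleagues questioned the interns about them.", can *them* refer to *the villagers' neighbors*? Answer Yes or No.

Yes

*them* is a pronoun; Principle B requires it to be free in its binding domain — the clause headed by 'questioned'.
— the villagers' neighbors: subject of the clause headed by 'alleged'; c-commands the pronoun but lies outside its binding domain — allowed.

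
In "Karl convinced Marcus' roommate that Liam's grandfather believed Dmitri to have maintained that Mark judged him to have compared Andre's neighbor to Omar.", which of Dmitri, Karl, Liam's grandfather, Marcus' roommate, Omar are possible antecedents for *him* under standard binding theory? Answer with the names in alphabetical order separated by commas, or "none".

*him* is a pronoun; Principle B requires it to be free in its binding domain — the clause headed by 'judged'.
— Dmitri: subject of the clause headed by 'maintained'; c-commands the pronoun but lies outside its binding domain — allowed.
— Karl: subject of the matrix clause; c-commands the pronoun but lies outside its binding domain — allowed.
— Liam's grandfather: subject of the clause headed by 'believed'; c-commands the pronoun but lies outside its binding domain — allowed.
— Marcus' roommate: object of the matrix clause; c-commands the pronoun but lies outside its binding domain — allowed.
— Omar: second object of the clause headed by 'compared'; is c-commanded by the pronoun; coreference would bind this R-expression — blocked (Principle C).

Dmitri, Karl, Liam's grandfather, Marcus' roommate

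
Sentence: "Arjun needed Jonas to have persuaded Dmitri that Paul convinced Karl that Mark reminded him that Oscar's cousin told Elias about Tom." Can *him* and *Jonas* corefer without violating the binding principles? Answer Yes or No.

Yes

*Jonas* is an R-expression; Principle C requires it to be free (not bound by any c-commanding expression).
— him: object of the clause headed by 'reminded'; the pronoun does not c-command the R-expression — coreference allowed.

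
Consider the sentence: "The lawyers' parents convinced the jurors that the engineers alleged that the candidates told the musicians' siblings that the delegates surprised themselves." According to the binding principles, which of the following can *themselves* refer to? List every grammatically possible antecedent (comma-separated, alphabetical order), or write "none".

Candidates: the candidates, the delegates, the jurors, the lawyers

the delegates

*themselves* is a reflexive; Principle A requires it to be bound within its binding domain — the clause headed by 'surprised'.
— the candidates: subject of the clause headed by 'told'; c-commands the reflexive but lies outside its binding domain — cannot bind it (Principle A).
— the delegates: subject of the clause headed by 'surprised'; c-commands the reflexive within its binding domain — allowed (Principle A).
— the jurors: object of the matrix clause; c-commands the reflexive but lies outside its binding domain — cannot bind it (Principle A).
— the lawyers: possessor inside the subject DP of the matrix clause; does not c-command the reflexive — cannot bind it (Principle A).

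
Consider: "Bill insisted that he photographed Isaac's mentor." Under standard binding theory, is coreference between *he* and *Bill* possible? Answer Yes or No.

Yes

*Bill* is an R-expression; Principle C requires it to be free (not bound by any c-commanding expression).
— he: subject of the clause headed by 'photographed'; the pronoun does not c-command the R-expression — coreference allowed.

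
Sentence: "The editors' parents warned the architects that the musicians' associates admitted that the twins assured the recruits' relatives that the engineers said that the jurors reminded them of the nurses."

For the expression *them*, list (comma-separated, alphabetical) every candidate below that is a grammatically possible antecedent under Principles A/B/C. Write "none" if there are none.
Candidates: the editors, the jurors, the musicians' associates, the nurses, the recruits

the editors, the musicians' associates, the recruits

*them* is a pronoun; Principle B requires it to be free in its binding domain — the clause headed by 'reminded'.
— the editors: possessor inside the subject DP of the matrix clause; does not c-command the pronoun — Principle B does not apply; allowed.
— the jurors: subject of the clause headed by 'reminded'; c-commands the pronoun within its binding domain — blocked (Principle B).
— the musicians' associates: subject of the clause headed by 'admitted'; c-commands the pronoun but lies outside its binding domain — allowed.
— the nurses: second object of the clause headed by 'reminded'; is c-commanded by the pronoun; coreference would bind this R-expression — blocked (Principle C).
— the recruits: possessor inside the object DP of the clause headed by 'assured'; does not c-command the pronoun — Principle B does not apply; allowed.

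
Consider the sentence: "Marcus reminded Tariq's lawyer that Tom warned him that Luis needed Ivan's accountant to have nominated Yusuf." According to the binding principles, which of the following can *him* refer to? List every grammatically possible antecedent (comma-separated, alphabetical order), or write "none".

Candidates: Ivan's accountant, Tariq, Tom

Tariq

*him* is a pronoun; Principle B requires it to be free in its binding domain — the clause headed by 'warned'.
— Ivan's accountant: subject of the clause headed by 'nominated'; is c-commanded by the pronoun; coreference would bind this R-expression — blocked (Principle C).
— Tariq: possessor inside the object DP of the matrix clause; does not c-command the pronoun — Principle B does not apply; allowed.
— Tom: subject of the clause headed by 'warned'; c-commands the pronoun within its binding domain — blocked (Principle B).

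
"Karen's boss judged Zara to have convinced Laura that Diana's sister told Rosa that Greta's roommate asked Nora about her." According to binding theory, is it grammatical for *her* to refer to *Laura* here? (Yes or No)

Yes

*Laura* is an R-expression; Principle C requires it to be free (not bound by any c-commanding expression).
— her: second object of the clause headed by 'asked'; the pronoun does not c-command the R-expression — coreference allowed.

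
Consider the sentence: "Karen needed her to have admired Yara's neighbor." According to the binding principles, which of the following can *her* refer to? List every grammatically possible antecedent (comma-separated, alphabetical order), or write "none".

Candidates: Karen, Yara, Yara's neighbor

none

*her* is a pronoun; Principle B requires it to be free in its binding domain — the matrix clause.
— Karen: subject of the matrix clause; c-commands the pronoun within its binding domain — blocked (Principle B).
— Yara: possessor inside the object DP of the clause headed by 'admired'; is c-commanded by the pronoun; coreference would bind this R-expression — blocked (Principle C).
— Yara's neighbor: object of the clause headed by 'admired'; is c-commanded by the pronoun; coreference would bind this R-expression — blocked (Principle C).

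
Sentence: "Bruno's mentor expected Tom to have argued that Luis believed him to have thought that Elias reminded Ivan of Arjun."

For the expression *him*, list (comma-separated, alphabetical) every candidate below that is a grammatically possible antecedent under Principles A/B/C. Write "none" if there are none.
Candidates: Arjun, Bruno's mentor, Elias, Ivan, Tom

*him* is a pronoun; Principle B requires it to be free in its binding domain — the clause headed by 'believed'.
— Arjun: second object of the clause headed by 'reminded'; is c-commanded by the pronoun; coreference would bind this R-expression — blocked (Principle C).
— Bruno's mentor: subject of the matrix clause; c-commands the pronoun but lies outside its binding domain — allowed.
— Elias: subject of the clause headed by 'reminded'; is c-commanded by the pronoun; coreference would bind this R-expression — blocked (Principle C).
— Ivan: object of the clause headed by 'reminded'; is c-commanded by the pronoun; coreference would bind this R-expression — blocked (Principle C).
— Tom: subject of the clause headed by 'argued'; c-commands the pronoun but lies outside its binding domain — allowed.

Bruno's mentor, Tom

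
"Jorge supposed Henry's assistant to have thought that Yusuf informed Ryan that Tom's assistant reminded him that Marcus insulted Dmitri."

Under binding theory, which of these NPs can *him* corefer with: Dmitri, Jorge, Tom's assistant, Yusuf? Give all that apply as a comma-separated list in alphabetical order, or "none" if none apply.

*him* is a pronoun; Principle B requires it to be free in its binding domain — the clause headed by 'reminded'.
— Dmitri: object of the clause headed by 'insulted'; is c-commanded by the pronoun; coreference would bind this R-expression — blocked (Principle C).
— Jorge: subject of the matrix clause; c-commands the pronoun but lies outside its binding domain — allowed.
— Tom's assistant: subject of the clause headed by 'reminded'; c-commands the pronoun within its binding domain — blocked (Principle B).
— Yusuf: subject of the clause headed by 'informed'; c-commands the pronoun but lies outside its binding domain — allowed.

Jorge, Yusuf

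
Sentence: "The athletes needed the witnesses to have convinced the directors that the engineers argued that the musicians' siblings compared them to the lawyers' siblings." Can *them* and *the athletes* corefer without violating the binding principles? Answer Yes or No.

*the athletes* is an R-expression; Principle C requires it to be free (not bound by any c-commanding expression).
— them: object of the clause headed by 'compared'; the pronoun does not c-command the R-expression — coreference allowed.

Yes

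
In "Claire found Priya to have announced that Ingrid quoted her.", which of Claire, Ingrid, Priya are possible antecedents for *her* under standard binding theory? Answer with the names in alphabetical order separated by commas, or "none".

Claire, Priya

*her* is a pronoun; Principle B requires it to be free in its binding domain — the clause headed by 'quoted'.
— Claire: subject of the matrix clause; c-commands the pronoun but lies outside its binding domain — allowed.
— Ingrid: subject of the clause headed by 'quoted'; c-commands the pronoun within its binding domain — blocked (Principle B).
— Priya: subject of the clause headed by 'announced'; c-commands the pronoun but lies outside its binding domain — allowed.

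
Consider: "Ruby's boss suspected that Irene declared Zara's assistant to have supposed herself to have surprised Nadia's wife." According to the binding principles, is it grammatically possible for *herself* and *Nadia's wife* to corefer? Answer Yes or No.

*herself* is a reflexive; Principle A requires it to be bound within its binding domain — the clause headed by 'supposed'.
— Nadia's wife: object of the clause headed by 'surprised'; does not c-command the reflexive — cannot bind it (Principle A).

No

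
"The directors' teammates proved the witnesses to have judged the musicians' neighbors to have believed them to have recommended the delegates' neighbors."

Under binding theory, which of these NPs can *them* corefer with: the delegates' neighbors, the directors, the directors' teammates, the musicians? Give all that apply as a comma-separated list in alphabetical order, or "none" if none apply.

*them* is a pronoun; Principle B requires it to be free in its binding domain — the clause headed by 'believed'.
— the delegates' neighbors: object of the clause headed by 'recommended'; is c-commanded by the pronoun; coreference would bind this R-expression — blocked (Principle C).
— the directors: possessor inside the subject DP of the matrix clause; does not c-command the pronoun — Principle B does not apply; allowed.
— the directors' teammates: subject of the matrix clause; c-commands the pronoun but lies outside its binding domain — allowed.
— the musicians: possessor inside the subject DP of the clause headed by 'believed'; does not c-command the pronoun — Principle B does not apply; allowed.

the directors, the directors' teammates, the musicians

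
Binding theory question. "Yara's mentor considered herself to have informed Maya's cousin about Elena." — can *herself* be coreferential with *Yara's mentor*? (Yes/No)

Yes

*herself* is a reflexive; Principle A requires it to be bound within its binding domain — the matrix clause.
— Yara's mentor: subject of the matrix clause; c-commands the reflexive within its binding domain — allowed (Principle A).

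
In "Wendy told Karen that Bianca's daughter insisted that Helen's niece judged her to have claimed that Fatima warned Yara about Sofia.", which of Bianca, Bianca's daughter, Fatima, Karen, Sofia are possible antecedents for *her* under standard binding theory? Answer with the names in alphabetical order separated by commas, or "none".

*her* is a pronoun; Principle B requires it to be free in its binding domain — the clause headed by 'judged'.
— Bianca: possessor inside the subject DP of the clause headed by 'insisted'; does not c-command the pronoun — Principle B does not apply; allowed.
— Bianca's daughter: subject of the clause headed by 'insisted'; c-commands the pronoun but lies outside its binding domain — allowed.
— Fatima: subject of the clause headed by 'warned'; is c-commanded by the pronoun; coreference would bind this R-expression — blocked (Principle C).
— Karen: object of the matrix clause; c-commands the pronoun but lies outside its binding domain — allowed.
— Sofia: second object of the clause headed by 'warned'; is c-commanded by the pronoun; coreference would bind this R-expression — blocked (Principle C).

Bianca, Bianca's daughter, Karen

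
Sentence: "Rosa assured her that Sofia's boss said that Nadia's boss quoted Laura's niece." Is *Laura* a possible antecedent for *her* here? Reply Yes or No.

No

*her* is a pronoun; Principle B requires it to be free in its binding domain — the matrix clause.
— Laura: possessor inside the object DP of the clause headed by 'quoted'; is c-commanded by the pronoun; coreference would bind this R-expression — blocked (Principle C).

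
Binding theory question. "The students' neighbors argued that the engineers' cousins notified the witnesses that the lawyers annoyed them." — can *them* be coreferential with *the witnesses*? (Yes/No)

Yes

*them* is a pronoun; Principle B requires it to be free in its binding domain — the clause headed by 'annoyed'.
— the witnesses: object of the clause headed by 'notified'; c-commands the pronoun but lies outside its binding domain — allowed.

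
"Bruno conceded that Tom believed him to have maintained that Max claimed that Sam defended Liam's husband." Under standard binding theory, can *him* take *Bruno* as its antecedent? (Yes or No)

Yes

*him* is a pronoun; Principle B requires it to be free in its binding domain — the clause headed by 'believed'.
— Bruno: subject of the matrix clause; c-commands the pronoun but lies outside its binding domain — allowed.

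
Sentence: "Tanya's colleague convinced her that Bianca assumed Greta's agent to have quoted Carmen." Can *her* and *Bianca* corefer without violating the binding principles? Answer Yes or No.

No

*Bianca* is an R-expression; Principle C requires it to be free (not bound by any c-commanding expression).
— her: object of the matrix clause; the pronoun c-commands the R-expression — coreference blocked (Principle C).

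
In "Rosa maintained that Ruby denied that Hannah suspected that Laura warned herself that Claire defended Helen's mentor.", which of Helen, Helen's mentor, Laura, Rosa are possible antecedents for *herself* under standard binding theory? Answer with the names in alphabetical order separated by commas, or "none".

*herself* is a reflexive; Principle A requires it to be bound within its binding domain — the clause headed by 'warned'.
— Helen: possessor inside the object DP of the clause headed by 'defended'; does not c-command the reflexive — cannot bind it (Principle A).
— Helen's mentor: object of the clause headed by 'defended'; does not c-command the reflexive — cannot bind it (Principle A).
— Laura: subject of the clause headed by 'warned'; c-commands the reflexive within its binding domain — allowed (Principle A).
— Rosa: subject of the matrix clause; c-commands the reflexive but lies outside its binding domain — cannot bind it (Principle A).

Laura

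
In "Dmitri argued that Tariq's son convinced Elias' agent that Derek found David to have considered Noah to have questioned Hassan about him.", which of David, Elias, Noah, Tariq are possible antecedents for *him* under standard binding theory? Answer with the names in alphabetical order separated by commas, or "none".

*him* is a pronoun; Principle B requires it to be free in its binding domain — the clause headed by 'questioned'.
— David: subject of the clause headed by 'considered'; c-commands the pronoun but lies outside its binding domain — allowed.
— Elias: possessor inside the object DP of the clause headed by 'convinced'; does not c-command the pronoun — Principle B does not apply; allowed.
— Noah: subject of the clause headed by 'questioned'; c-commands the pronoun within its binding domain — blocked (Principle B).
— Tariq: possessor inside the subject DP of the clause headed by 'convinced'; does not c-command the pronoun — Principle B does not apply; allowed.

David, Elias, Tariq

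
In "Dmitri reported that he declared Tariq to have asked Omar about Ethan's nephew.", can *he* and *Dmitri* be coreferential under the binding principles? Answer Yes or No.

Yes

*Dmitri* is an R-expression; Principle C requires it to be free (not bound by any c-commanding expression).
— he: subject of the clause headed by 'declared'; the pronoun does not c-command the R-expression — coreference allowed.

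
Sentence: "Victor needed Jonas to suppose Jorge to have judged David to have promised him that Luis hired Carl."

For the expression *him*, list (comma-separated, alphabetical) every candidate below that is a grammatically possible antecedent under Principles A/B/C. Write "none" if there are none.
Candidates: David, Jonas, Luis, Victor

Jonas, Victor

*him* is a pronoun; Principle B requires it to be free in its binding domain — the clause headed by 'promised'.
— David: subject of the clause headed by 'promised'; c-commands the pronoun within its binding domain — blocked (Principle B).
— Jonas: subject of the clause headed by 'suppose'; c-commands the pronoun but lies outside its binding domain — allowed.
— Luis: subject of the clause headed by 'hired'; is c-commanded by the pronoun; coreference would bind this R-expression — blocked (Principle C).
— Victor: subject of the matrix clause; c-commands the pronoun but lies outside its binding domain — allowed.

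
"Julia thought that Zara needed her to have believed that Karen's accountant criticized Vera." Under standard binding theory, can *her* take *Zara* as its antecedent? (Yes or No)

*her* is a pronoun; Principle B requires it to be free in its binding domain — the clause headed by 'needed'.
— Zara: subject of the clause headed by 'needed'; c-commands the pronoun within its binding domain — blocked (Principle B).

No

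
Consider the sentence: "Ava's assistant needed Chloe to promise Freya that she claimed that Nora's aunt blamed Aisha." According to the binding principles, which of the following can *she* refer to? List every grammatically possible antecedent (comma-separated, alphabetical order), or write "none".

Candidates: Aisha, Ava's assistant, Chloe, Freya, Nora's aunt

*she* is a pronoun; Principle B requires it to be free in its binding domain — the clause headed by 'claimed'.
— Aisha: object of the clause headed by 'blamed'; is c-commanded by the pronoun; coreference would bind this R-expression — blocked (Principle C).
— Ava's assistant: subject of the matrix clause; c-commands the pronoun but lies outside its binding domain — allowed.
— Chloe: subject of the clause headed by 'promise'; c-commands the pronoun but lies outside its binding domain — allowed.
— Freya: object of the clause headed by 'promise'; c-commands the pronoun but lies outside its binding domain — allowed.
— Nora's aunt: subject of the clause headed by 'blamed'; is c-commanded by the pronoun; coreference would bind this R-expression — blocked (Principle C).

Ava's assistant, Chloe, Freya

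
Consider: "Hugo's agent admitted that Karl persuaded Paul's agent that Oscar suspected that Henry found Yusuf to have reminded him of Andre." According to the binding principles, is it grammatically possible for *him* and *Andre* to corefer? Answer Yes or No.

*him* is a pronoun; Principle B requires it to be free in its binding domain — the clause headed by 'reminded'.
— Andre: second object of the clause headed by 'reminded'; is c-commanded by the pronoun; coreference would bind this R-expression — blocked (Principle C).

No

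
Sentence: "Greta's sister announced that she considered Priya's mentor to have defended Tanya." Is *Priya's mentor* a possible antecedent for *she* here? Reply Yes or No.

*she* is a pronoun; Principle B requires it to be free in its binding domain — the clause headed by 'considered'.
— Priya's mentor: subject of the clause headed by 'defended'; is c-commanded by the pronoun; coreference would bind this R-expression — blocked (Principle C).

No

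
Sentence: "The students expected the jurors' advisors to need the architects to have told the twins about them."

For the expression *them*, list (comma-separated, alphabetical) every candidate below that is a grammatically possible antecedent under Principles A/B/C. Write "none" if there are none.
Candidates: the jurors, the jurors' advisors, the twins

*them* is a pronoun; Principle B requires it to be free in its binding domain — the clause headed by 'told'.
— the jurors: possessor inside the subject DP of the clause headed by 'need'; does not c-command the pronoun — Principle B does not apply; allowed.
— the jurors' advisors: subject of the clause headed by 'need'; c-commands the pronoun but lies outside its binding domain — allowed.
— the twins: object of the clause headed by 'told'; c-commands the pronoun within its binding domain — blocked (Principle B).

the jurors, the jurors' advisors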